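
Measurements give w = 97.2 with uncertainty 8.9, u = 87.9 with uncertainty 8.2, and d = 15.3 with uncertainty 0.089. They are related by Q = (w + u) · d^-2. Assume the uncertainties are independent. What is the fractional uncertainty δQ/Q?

Let h = w + u = 185. δh = √(δw² + δu²) = √(79.2 + 67.2) = 12.1, so δh/h = 0.0654.
Q is then a monomial in h, d:
δQ/Q = √((δh/h)² + (-2·δd/d)²) = √(0.00427 + 0.000135) = 0.0664

0.0664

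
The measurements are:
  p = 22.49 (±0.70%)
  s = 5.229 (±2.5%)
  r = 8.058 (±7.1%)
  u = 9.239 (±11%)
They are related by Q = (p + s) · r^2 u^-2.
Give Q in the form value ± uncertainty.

21.09 ± 5.52

Let w = p + s = 27.72. δw = √(δp² + δs²) = √(0.0248 + 0.0171) = 0.205, so δw/w = 0.00738.
Q is then a monomial in w, r, u:
δQ/Q = √((δw/w)² + (2·δr/r)² + (-2·δu/u)²) = √(5.45e-05 + 0.0202 + 0.0484) = 0.262
Q = 21.09, so δQ = 0.262 × 21.09 = 5.52.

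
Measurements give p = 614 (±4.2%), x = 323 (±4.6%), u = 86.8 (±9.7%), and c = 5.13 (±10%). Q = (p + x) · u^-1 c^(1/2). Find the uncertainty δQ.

2.78

Let w = p + x = 937. δw = √(δp² + δx²) = √(665 + 221) = 29.8, so δw/w = 0.0318.
Q is then a monomial in w, u, c:
δQ/Q = √((δw/w)² + (-1·δu/u)² + (½·δc/c)²) = √(0.00101 + 0.00941 + 0.00250) = 0.114
Q = 24.4, so δQ = 0.114 × 24.4 = 2.78.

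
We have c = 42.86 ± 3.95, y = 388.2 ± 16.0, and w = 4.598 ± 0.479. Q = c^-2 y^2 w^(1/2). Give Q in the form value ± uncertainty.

Q is a product of powers, so relative uncertainties combine in quadrature:
  (-2·δc/c)² = (-2×0.0922)² = 0.0340;  (2·δy/y)² = (2×0.0412)² = 0.00679;  (½·δw/w)² = (0.5×0.104)² = 0.00271
δQ/Q = √(0.0435) = 0.209
Q = 175.9, so δQ = 0.209 × 175.9 = 36.7.

175.9 ± 36.7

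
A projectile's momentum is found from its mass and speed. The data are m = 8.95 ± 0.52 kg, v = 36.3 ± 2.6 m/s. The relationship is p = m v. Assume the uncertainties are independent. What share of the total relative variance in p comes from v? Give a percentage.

60.3%

(δp/p)² = (1·δm/m)² + (1·δv/v)²
  m term: (1×0.0581)² = 0.00338
  v term: (1×0.0716)² = 0.00513
Total = 0.00851. Share from v = 0.00513/0.00851 = 0.603.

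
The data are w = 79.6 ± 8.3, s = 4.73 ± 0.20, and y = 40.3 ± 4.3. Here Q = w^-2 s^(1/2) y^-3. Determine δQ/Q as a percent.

38.3%

Relative error in a monomial: (δQ/Q)² = Σ (nᵢ · δxᵢ/xᵢ)².
  (-2·δw/w)² = (-2×0.104)² = 0.0435;  (½·δs/s)² = (0.5×0.0423)² = 0.000447;  (-3·δy/y)² = (-3×0.107)² = 0.102
δQ/Q = √(0.146) = 0.383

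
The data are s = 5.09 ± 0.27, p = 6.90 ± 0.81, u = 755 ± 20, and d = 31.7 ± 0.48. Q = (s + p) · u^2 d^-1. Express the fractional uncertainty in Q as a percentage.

9.00%

Let w = s + p = 12.0. δw = √(δs² + δp²) = √(0.0729 + 0.656) = 0.854, so δw/w = 0.0712.
Q is then a monomial in w, u, d:
δQ/Q = √((δw/w)² + (2·δu/u)² + (-1·δd/d)²) = √(0.00507 + 0.00281 + 0.000229) = 0.0900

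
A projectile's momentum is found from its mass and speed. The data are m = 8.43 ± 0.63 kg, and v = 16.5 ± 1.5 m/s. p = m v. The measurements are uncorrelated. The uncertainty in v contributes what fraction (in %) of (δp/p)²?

59.7%

(δp/p)² = (1·δm/m)² + (1·δv/v)²
  m term: (1×0.0747)² = 0.00559
  v term: (1×0.0909)² = 0.00826
Total = 0.0138. Share from v = 0.00826/0.0138 = 0.597.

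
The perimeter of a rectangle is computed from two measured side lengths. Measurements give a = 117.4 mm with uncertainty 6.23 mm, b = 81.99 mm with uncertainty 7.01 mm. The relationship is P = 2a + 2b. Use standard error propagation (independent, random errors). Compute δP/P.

For a sum/difference, combine absolute errors in quadrature:
  (2·δa)² = 155;  (2·δb)² = 197
δP = √(352) = 18.8 mm
P = 398.8 mm, so δP/P = 18.8/398.8 = 0.0470.

0.0470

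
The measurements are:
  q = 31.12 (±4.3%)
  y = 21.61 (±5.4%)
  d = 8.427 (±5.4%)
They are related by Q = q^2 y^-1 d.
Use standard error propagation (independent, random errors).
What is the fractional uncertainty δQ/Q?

0.115

Products/powers → add relative errors in quadrature, weighted by exponent:
  (2·δq/q)² = (2×0.0430)² = 0.00740;  (-1·δy/y)² = (-1×0.0540)² = 0.00292;  (1·δd/d)² = (1×0.0540)² = 0.00292
δQ/Q = √(0.0132) = 0.115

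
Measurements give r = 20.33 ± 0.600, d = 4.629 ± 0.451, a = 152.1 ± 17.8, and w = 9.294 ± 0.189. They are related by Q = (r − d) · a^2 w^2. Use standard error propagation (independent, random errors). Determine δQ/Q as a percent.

24.2%

Let u = r − d = 15.70. δu = √(δr² + δd²) = √(0.360 + 0.203) = 0.751, so δu/u = 0.0478.
Q is then a monomial in u, a, w:
δQ/Q = √((δu/u)² + (2·δa/a)² + (2·δw/w)²) = √(0.00229 + 0.0548 + 0.00165) = 0.242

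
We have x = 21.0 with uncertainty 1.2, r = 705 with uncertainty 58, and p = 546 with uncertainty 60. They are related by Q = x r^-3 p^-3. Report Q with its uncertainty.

Relative error in a monomial: (δQ/Q)² = Σ (nᵢ · δxᵢ/xᵢ)².
  (1·δx/x)² = (1×0.0571)² = 0.00327;  (-3·δr/r)² = (-3×0.0823)² = 0.0609;  (-3·δp/p)² = (-3×0.110)² = 0.109
δQ/Q = √(0.173) = 0.416
Q = 3.68e-16, so δQ = 0.416 × 3.68e-16 = 1.53e-16.

(3.68 ± 1.53) × 10^-16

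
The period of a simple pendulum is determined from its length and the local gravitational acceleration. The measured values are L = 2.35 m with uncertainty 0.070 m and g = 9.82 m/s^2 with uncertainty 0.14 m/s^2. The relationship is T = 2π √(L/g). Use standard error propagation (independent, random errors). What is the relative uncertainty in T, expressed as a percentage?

1.65%

For a monomial T ∝ L^(1/2), g^(-1/2), fractional errors add in quadrature:
  (½·δL/L)² = (0.5×0.0298)² = 0.000222;  (−½·δg/g)² = (-0.5×0.0143)² = 5.08e-05
δT/T = √(0.000273) = 0.0165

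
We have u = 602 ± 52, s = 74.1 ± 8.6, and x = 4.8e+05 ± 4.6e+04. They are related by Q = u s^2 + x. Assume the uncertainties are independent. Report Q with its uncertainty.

(3.79 ± 0.820) × 10^6

Let p = u·s^2 = 3.31e+06. δp/p = √((1·δu/u)² + (2·δs/s)²) = √(0.00746 + 0.0539) = 0.248, so δp = 8.19e+05.
Q = p + x: δQ = √(δp² + δx²) = √(6.7e+11 + 2.12e+09) = 8.2e+05
Q = 3.79e+06.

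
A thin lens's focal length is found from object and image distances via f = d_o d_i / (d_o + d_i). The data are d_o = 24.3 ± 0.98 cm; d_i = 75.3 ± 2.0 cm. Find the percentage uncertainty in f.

3.12%

∂f/∂d_o = (d_i/(d_o+d_i))² = 0.572;  ∂f/∂d_i = (d_o/(d_o+d_i))² = 0.0595
δf = √((∂f/∂d_o · δd_o)² + (∂f/∂d_i · δd_i)²) = √(0.314 + 0.0142) = 0.573 cm
f = 18.4 cm, so δf/f = 0.573/18.4 = 0.0312.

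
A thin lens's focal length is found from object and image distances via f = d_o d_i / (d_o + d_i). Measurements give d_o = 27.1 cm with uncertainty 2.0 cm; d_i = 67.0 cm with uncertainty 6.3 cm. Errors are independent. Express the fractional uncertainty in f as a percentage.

∂f/∂d_o = (d_i/(d_o+d_i))² = 0.507;  ∂f/∂d_i = (d_o/(d_o+d_i))² = 0.0829
δf = √((∂f/∂d_o · δd_o)² + (∂f/∂d_i · δd_i)²) = √(1.03 + 0.273) = 1.14 cm
f = 19.3 cm, so δf/f = 1.14/19.3 = 0.0591.

5.91%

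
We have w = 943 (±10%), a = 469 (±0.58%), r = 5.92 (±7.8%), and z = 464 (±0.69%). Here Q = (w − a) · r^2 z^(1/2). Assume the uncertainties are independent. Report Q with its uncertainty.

Let u = w − a = 474. δu = √(δw² + δa²) = √(8890 + 7.40) = 94.3, so δu/u = 0.199.
Q is then a monomial in u, r, z:
δQ/Q = √((δu/u)² + (2·δr/r)² + (½·δz/z)²) = √(0.0396 + 0.0243 + 1.19e-05) = 0.253
Q = 3.58e+05, so δQ = 0.253 × 3.58e+05 = 90500.

(3.58 ± 0.905) × 10^5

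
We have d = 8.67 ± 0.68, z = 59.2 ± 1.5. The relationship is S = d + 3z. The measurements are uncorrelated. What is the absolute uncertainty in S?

For a sum/difference, combine absolute errors in quadrature:
  (δd)² = 0.462;  (3·δz)² = 20.2
δS = √(20.7) = 4.55

4.55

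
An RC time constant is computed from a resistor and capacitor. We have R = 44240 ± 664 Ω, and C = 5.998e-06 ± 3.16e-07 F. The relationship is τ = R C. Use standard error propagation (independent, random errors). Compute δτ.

Since τ is a product/quotient, work with relative uncertainties:
  (1·δR/R)² = (1×0.0150)² = 0.000225;  (1·δC/C)² = (1×0.0527)² = 0.00278
δτ/τ = √(0.00300) = 0.0548
τ = 0.2654 s, so δτ = 0.0548 × 0.2654 = 0.0145 s.

0.0145 s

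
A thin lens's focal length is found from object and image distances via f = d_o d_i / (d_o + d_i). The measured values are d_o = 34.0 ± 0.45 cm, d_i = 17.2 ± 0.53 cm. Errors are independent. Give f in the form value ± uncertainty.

11.4 ± 0.239 cm

∂f/∂d_o = (d_i/(d_o+d_i))² = 0.113;  ∂f/∂d_i = (d_o/(d_o+d_i))² = 0.441
δf = √((∂f/∂d_o · δd_o)² + (∂f/∂d_i · δd_i)²) = √(0.00258 + 0.0546) = 0.239 cm
f = 11.4 cm.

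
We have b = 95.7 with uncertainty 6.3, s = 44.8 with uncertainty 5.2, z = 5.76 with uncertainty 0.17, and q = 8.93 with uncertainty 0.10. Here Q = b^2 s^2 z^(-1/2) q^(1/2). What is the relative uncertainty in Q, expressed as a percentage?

Since Q is a product/quotient, work with relative uncertainties:
  (2·δb/b)² = (2×0.0658)² = 0.0173;  (2·δs/s)² = (2×0.116)² = 0.0539;  (−½·δz/z)² = (-0.5×0.0295)² = 0.000218;  (½·δq/q)² = (0.5×0.0112)² = 3.13e-05
δQ/Q = √(0.0715) = 0.267

26.7%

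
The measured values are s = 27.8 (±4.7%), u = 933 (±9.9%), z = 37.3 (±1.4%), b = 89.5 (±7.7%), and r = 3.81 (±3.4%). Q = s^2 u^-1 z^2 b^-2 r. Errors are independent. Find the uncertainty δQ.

0.115

Products/powers → add relative errors in quadrature, weighted by exponent:
  (2·δs/s)² = (2×0.0470)² = 0.00884;  (-1·δu/u)² = (-1×0.0990)² = 0.00980;  (2·δz/z)² = (2×0.0140)² = 0.000784;  (-2·δb/b)² = (-2×0.0770)² = 0.0237;  (1·δr/r)² = (1×0.0340)² = 0.00116
δQ/Q = √(0.0443) = 0.210
Q = 0.548, so δQ = 0.210 × 0.548 = 0.115.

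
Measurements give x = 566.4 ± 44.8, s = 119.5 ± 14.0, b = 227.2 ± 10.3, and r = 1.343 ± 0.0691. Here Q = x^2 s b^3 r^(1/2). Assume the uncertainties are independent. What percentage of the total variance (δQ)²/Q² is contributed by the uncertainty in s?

(δQ/Q)² = (2·δx/x)² + (1·δs/s)² + (3·δb/b)² + (½·δr/r)²
  x term: (2×0.0791)² = 0.0250
  s term: (1×0.117)² = 0.0137
  b term: (3×0.0453)² = 0.0185
  r term: (0.5×0.0515)² = 0.000662
Total = 0.0579. Share from s = 0.0137/0.0579 = 0.237.

23.7%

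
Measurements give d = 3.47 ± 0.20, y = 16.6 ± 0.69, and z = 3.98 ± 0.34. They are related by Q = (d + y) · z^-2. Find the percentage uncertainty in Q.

17.5%

Let u = d + y = 20.1. δu = √(δd² + δy²) = √(0.0400 + 0.476) = 0.718, so δu/u = 0.0358.
Q is then a monomial in u, z:
δQ/Q = √((δu/u)² + (-2·δz/z)²) = √(0.00128 + 0.0292) = 0.175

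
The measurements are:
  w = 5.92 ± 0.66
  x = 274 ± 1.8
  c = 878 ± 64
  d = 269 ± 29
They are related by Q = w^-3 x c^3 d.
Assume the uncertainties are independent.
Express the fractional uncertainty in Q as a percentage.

41.4%

Products/powers → add relative errors in quadrature, weighted by exponent:
  (-3·δw/w)² = (-3×0.111)² = 0.112;  (1·δx/x)² = (1×0.00657)² = 4.32e-05;  (3·δc/c)² = (3×0.0729)² = 0.0478;  (1·δd/d)² = (1×0.108)² = 0.0116
δQ/Q = √(0.171) = 0.414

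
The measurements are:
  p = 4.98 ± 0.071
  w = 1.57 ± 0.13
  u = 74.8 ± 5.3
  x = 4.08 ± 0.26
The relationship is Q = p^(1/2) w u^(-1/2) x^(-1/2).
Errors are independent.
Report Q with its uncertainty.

Products/powers → add relative errors in quadrature, weighted by exponent:
  (½·δp/p)² = (0.5×0.0143)² = 5.08e-05;  (1·δw/w)² = (1×0.0828)² = 0.00686;  (−½·δu/u)² = (-0.5×0.0709)² = 0.00126;  (−½·δx/x)² = (-0.5×0.0637)² = 0.00102
δQ/Q = √(0.00918) = 0.0958
Q = 0.201, so δQ = 0.0958 × 0.201 = 0.0192.

0.201 ± 0.0192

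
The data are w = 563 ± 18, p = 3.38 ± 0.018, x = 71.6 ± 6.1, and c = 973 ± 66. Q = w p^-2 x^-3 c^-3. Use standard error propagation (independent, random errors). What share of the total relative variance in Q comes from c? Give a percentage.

(δQ/Q)² = (1·δw/w)² + (-2·δp/p)² + (-3·δx/x)² + (-3·δc/c)²
  w term: (1×0.0320)² = 0.00102
  p term: (-2×0.00533)² = 0.000113
  x term: (-3×0.0852)² = 0.0653
  c term: (-3×0.0678)² = 0.0414
Total = 0.108. Share from c = 0.0414/0.108 = 0.384.

38.4%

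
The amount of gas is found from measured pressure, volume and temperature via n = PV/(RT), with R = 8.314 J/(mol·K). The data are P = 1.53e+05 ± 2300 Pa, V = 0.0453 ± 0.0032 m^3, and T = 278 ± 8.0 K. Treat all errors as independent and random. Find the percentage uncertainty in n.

7.77%

Products/powers → add relative errors in quadrature, weighted by exponent:
  (1·δP/P)² = (1×0.0150)² = 0.000226;  (1·δV/V)² = (1×0.0706)² = 0.00499;  (-1·δT/T)² = (-1×0.0288)² = 0.000828
δn/n = √(0.00604) = 0.0777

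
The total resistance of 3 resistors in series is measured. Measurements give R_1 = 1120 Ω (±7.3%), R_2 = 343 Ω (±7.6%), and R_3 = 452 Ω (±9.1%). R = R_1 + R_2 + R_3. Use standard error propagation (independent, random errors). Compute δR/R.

Each term contributes (cᵢ δxᵢ)² to (δR)²:
  (δR_1)² = 6680;  (δR_2)² = 680;  (δR_3)² = 1690
δR = √(9060) = 95.2 Ω
R = 1920 Ω, so δR/R = 95.2/1920 = 0.0497.

0.0497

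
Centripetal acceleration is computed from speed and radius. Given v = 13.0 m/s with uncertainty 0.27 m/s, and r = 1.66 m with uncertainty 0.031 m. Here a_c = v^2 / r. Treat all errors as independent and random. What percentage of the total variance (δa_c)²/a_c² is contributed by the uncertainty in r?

(δa_c/a_c)² = (2·δv/v)² + (-1·δr/r)²
  v term: (2×0.0208)² = 0.00173
  r term: (-1×0.0187)² = 0.000349
Total = 0.00207. Share from r = 0.000349/0.00207 = 0.168.

16.8%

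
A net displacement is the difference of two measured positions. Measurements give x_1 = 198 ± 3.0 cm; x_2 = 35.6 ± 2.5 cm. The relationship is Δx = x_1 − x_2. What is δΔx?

3.91 cm

Each term contributes (cᵢ δxᵢ)² to (δΔx)²:
  (δx_1)² = 9.00;  (δx_2)² = 6.25
δΔx = √(15.2) = 3.91 cm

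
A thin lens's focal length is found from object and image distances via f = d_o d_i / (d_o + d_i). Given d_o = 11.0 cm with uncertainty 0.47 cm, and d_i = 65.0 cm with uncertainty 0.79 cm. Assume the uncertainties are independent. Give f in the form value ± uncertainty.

9.41 ± 0.344 cm

∂f/∂d_o = (d_i/(d_o+d_i))² = 0.731;  ∂f/∂d_i = (d_o/(d_o+d_i))² = 0.0209
δf = √((∂f/∂d_o · δd_o)² + (∂f/∂d_i · δd_i)²) = √(0.118 + 0.000274) = 0.344 cm
f = 9.41 cm.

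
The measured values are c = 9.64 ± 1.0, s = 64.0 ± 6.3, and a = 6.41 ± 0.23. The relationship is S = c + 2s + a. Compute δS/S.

0.0878

Each term contributes (cᵢ δxᵢ)² to (δS)²:
  (δc)² = 1.00;  (2·δs)² = 159;  (δa)² = 0.0529
δS = √(160) = 12.6
S = 144, so δS/S = 12.6/144 = 0.0878.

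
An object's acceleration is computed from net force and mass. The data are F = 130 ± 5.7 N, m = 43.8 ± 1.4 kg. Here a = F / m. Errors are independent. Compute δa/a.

0.0543

a is a product of powers, so relative uncertainties combine in quadrature:
  (1·δF/F)² = (1×0.0438)² = 0.00192;  (-1·δm/m)² = (-1×0.0320)² = 0.00102
δa/a = √(0.00294) = 0.0543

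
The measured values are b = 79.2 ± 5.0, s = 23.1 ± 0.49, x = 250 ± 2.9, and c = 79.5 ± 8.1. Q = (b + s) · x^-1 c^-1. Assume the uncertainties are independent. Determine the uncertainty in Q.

Let u = b + s = 102. δu = √(δb² + δs²) = √(25.0 + 0.240) = 5.02, so δu/u = 0.0491.
Q is then a monomial in u, x, c:
δQ/Q = √((δu/u)² + (-1·δx/x)² + (-1·δc/c)²) = √(0.00241 + 0.000135 + 0.0104) = 0.114
Q = 0.00515, so δQ = 0.114 × 0.00515 = 0.000585.

0.000585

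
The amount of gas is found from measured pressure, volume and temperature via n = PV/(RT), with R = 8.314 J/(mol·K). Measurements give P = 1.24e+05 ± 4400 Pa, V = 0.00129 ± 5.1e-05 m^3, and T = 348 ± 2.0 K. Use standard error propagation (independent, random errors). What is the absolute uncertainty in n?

Products/powers → add relative errors in quadrature, weighted by exponent:
  (1·δP/P)² = (1×0.0355)² = 0.00126;  (1·δV/V)² = (1×0.0395)² = 0.00156;  (-1·δT/T)² = (-1×0.00575)² = 3.3e-05
δn/n = √(0.00286) = 0.0534
n = 0.0553 mol, so δn = 0.0534 × 0.0553 = 0.00295 mol.

0.00295 mol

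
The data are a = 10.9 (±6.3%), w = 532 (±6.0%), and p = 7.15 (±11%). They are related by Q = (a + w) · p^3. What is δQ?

66500

Let u = a + w = 543. δu = √(δa² + δw²) = √(0.472 + 1020) = 31.9, so δu/u = 0.0588.
Q is then a monomial in u, p:
δQ/Q = √((δu/u)² + (3·δp/p)²) = √(0.00346 + 0.109) = 0.335
Q = 1.98e+05, so δQ = 0.335 × 1.98e+05 = 66500.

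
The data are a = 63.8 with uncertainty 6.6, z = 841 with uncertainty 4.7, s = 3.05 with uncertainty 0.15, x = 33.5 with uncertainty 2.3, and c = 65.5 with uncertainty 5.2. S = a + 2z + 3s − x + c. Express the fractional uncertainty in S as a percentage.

Sums and differences: (δS)² = Σ (cᵢ δxᵢ)².
  (δa)² = 43.6;  (2·δz)² = 88.4;  (3·δs)² = 0.202;  (δx)² = 5.29;  (δc)² = 27.0
δS = √(164) = 12.8
S = 1790, so δS/S = 12.8/1790 = 0.00718.

0.718%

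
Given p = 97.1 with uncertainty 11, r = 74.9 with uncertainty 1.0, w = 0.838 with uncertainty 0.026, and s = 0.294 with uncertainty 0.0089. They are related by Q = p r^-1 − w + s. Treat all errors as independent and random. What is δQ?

0.150

Let h = p·r^-1 = 1.30. δh/h = √((1·δp/p)² + (-1·δr/r)²) = √(0.0128 + 0.000178) = 0.114, so δh = 0.148.
Q = h − w + s: δQ = √(δh² + δw² + δs²) = √(0.0219 + 0.000676 + 7.92e-05) = 0.150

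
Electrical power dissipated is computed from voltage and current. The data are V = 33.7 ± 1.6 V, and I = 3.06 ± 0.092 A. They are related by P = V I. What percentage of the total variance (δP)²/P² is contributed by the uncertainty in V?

(δP/P)² = (1·δV/V)² + (1·δI/I)²
  V term: (1×0.0475)² = 0.00225
  I term: (1×0.0301)² = 0.000904
Total = 0.00316. Share from V = 0.00225/0.00316 = 0.714.

71.4%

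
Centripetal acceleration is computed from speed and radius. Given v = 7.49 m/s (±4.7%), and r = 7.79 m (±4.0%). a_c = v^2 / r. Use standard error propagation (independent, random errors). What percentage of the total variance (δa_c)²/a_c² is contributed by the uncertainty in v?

(δa_c/a_c)² = (2·δv/v)² + (-1·δr/r)²
  v term: (2×0.0470)² = 0.00884
  r term: (-1×0.0400)² = 0.00160
Total = 0.0104. Share from v = 0.00884/0.0104 = 0.847.

84.7%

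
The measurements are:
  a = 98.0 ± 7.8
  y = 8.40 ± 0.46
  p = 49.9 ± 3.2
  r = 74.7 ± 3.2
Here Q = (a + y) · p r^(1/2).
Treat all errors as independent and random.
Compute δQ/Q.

Let u = a + y = 106. δu = √(δa² + δy²) = √(60.8 + 0.212) = 7.81, so δu/u = 0.0734.
Q is then a monomial in u, p, r:
δQ/Q = √((δu/u)² + (1·δp/p)² + (½·δr/r)²) = √(0.00539 + 0.00411 + 0.000459) = 0.0998

0.0998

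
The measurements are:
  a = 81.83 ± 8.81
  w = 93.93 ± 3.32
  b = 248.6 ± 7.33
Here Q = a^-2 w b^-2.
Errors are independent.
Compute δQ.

Relative error in a monomial: (δQ/Q)² = Σ (nᵢ · δxᵢ/xᵢ)².
  (-2·δa/a)² = (-2×0.108)² = 0.0464;  (1·δw/w)² = (1×0.0353)² = 0.00125;  (-2·δb/b)² = (-2×0.0295)² = 0.00348
δQ/Q = √(0.0511) = 0.226
Q = 2.27e-07, so δQ = 0.226 × 2.27e-07 = 5.13e-08.

5.13e-08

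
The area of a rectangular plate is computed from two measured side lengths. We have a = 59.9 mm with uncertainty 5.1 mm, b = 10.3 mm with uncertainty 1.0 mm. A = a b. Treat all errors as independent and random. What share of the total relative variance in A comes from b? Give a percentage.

(δA/A)² = (1·δa/a)² + (1·δb/b)²
  a term: (1×0.0851)² = 0.00725
  b term: (1×0.0971)² = 0.00943
Total = 0.0167. Share from b = 0.00943/0.0167 = 0.565.

56.5%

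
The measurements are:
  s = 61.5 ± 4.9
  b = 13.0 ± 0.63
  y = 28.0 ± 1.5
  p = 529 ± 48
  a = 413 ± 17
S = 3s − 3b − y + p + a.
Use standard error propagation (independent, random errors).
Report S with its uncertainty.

1060 ± 53.1

For a sum/difference, combine absolute errors in quadrature:
  (3·δs)² = 216;  (3·δb)² = 3.57;  (δy)² = 2.25;  (δp)² = 2300;  (δa)² = 289
δS = √(2810) = 53.1
S = 1060.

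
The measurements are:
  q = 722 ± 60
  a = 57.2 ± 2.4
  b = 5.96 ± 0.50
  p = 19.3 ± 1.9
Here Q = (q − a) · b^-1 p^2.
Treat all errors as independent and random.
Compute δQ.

Let u = q − a = 665. δu = √(δq² + δa²) = √(3600 + 5.76) = 60.0, so δu/u = 0.0903.
Q is then a monomial in u, b, p:
δQ/Q = √((δu/u)² + (-1·δb/b)² + (2·δp/p)²) = √(0.00816 + 0.00704 + 0.0388) = 0.232
Q = 41500, so δQ = 0.232 × 41500 = 9650.

9650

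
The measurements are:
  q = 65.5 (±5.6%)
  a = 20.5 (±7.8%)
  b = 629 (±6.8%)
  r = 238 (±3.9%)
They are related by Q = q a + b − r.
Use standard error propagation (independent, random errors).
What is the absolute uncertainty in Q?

136

Let p = q·a = 1340. δp/p = √((1·δq/q)² + (1·δa/a)²) = √(0.00314 + 0.00608) = 0.0960, so δp = 129.
Q = p + b − r: δQ = √(δp² + δb² + δr²) = √(16600 + 1830 + 86.2) = 136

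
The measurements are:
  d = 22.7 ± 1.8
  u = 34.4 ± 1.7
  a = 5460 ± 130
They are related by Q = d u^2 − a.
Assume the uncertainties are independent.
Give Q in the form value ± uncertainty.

Let p = d·u^2 = 26900. δp/p = √((1·δd/d)² + (2·δu/u)²) = √(0.00629 + 0.00977) = 0.127, so δp = 3400.
Q = p − a: δQ = √(δp² + δa²) = √(1.16e+07 + 16900) = 3410
Q = 21400.

21400 ± 3410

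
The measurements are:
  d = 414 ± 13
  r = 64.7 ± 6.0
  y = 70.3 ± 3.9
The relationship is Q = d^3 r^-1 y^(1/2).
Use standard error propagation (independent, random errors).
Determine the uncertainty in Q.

1.24e+06

Since Q is a product/quotient, work with relative uncertainties:
  (3·δd/d)² = (3×0.0314)² = 0.00887;  (-1·δr/r)² = (-1×0.0927)² = 0.00860;  (½·δy/y)² = (0.5×0.0555)² = 0.000769
δQ/Q = √(0.0182) = 0.135
Q = 9.2e+06, so δQ = 0.135 × 9.2e+06 = 1.24e+06.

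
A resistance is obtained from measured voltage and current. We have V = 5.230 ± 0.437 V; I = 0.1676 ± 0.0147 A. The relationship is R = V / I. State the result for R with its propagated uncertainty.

Relative error in a monomial: (δR/R)² = Σ (nᵢ · δxᵢ/xᵢ)².
  (1·δV/V)² = (1×0.0836)² = 0.00698;  (-1·δI/I)² = (-1×0.0877)² = 0.00769
δR/R = √(0.0147) = 0.121
R = 31.21 Ω, so δR = 0.121 × 31.21 = 3.78 Ω.

31.21 ± 3.78 Ω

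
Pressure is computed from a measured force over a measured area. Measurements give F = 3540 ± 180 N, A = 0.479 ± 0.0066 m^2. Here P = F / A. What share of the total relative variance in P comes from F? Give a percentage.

(δP/P)² = (1·δF/F)² + (-1·δA/A)²
  F term: (1×0.0508)² = 0.00259
  A term: (-1×0.0138)² = 0.000190
Total = 0.00278. Share from F = 0.00259/0.00278 = 0.932.

93.2%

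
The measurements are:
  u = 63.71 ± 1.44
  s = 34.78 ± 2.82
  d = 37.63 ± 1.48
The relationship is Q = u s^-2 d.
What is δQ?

Q is a product of powers, so relative uncertainties combine in quadrature:
  (1·δu/u)² = (1×0.0226)² = 0.000511;  (-2·δs/s)² = (-2×0.0811)² = 0.0263;  (1·δd/d)² = (1×0.0393)² = 0.00155
δQ/Q = √(0.0284) = 0.168
Q = 1.982, so δQ = 0.168 × 1.982 = 0.334.

0.334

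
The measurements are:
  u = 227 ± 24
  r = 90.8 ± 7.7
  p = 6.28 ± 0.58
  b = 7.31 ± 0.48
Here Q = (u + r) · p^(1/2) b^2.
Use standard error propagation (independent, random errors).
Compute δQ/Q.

Let w = u + r = 318. δw = √(δu² + δr²) = √(576 + 59.3) = 25.2, so δw/w = 0.0793.
Q is then a monomial in w, p, b:
δQ/Q = √((δw/w)² + (½·δp/p)² + (2·δb/b)²) = √(0.00629 + 0.00213 + 0.0172) = 0.160

0.160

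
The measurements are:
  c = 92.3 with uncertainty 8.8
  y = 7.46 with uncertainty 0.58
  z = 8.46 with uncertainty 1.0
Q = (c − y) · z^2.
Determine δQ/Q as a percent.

Let u = c − y = 84.8. δu = √(δc² + δy²) = √(77.4 + 0.336) = 8.82, so δu/u = 0.104.
Q is then a monomial in u, z:
δQ/Q = √((δu/u)² + (2·δz/z)²) = √(0.0108 + 0.0559) = 0.258

25.8%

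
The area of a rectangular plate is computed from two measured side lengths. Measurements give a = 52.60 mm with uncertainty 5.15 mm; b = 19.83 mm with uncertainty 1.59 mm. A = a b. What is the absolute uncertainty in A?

132 mm^2

Since A is a product/quotient, work with relative uncertainties:
  (1·δa/a)² = (1×0.0979)² = 0.00959;  (1·δb/b)² = (1×0.0802)² = 0.00643
δA/A = √(0.0160) = 0.127
A = 1043 mm^2, so δA = 0.127 × 1043 = 132 mm^2.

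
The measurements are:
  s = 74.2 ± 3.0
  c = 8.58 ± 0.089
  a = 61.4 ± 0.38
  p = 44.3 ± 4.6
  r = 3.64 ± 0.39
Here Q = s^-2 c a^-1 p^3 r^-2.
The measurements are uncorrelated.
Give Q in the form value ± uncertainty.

0.167 ± 0.0644

For a monomial Q ∝ s^-2, c, a^-1, p^3, r^-2, fractional errors add in quadrature:
  (-2·δs/s)² = (-2×0.0404)² = 0.00654;  (1·δc/c)² = (1×0.0104)² = 0.000108;  (-1·δa/a)² = (-1×0.00619)² = 3.83e-05;  (3·δp/p)² = (3×0.104)² = 0.0970;  (-2·δr/r)² = (-2×0.107)² = 0.0459
δQ/Q = √(0.150) = 0.387
Q = 0.167, so δQ = 0.387 × 0.167 = 0.0644.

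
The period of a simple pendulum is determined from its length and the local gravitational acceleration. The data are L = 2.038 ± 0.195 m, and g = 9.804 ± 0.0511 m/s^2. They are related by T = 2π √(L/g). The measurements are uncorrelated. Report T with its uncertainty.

2.865 ± 0.137 s

Relative error in a monomial: (δT/T)² = Σ (nᵢ · δxᵢ/xᵢ)².
  (½·δL/L)² = (0.5×0.0957)² = 0.00229;  (−½·δg/g)² = (-0.5×0.00521)² = 6.79e-06
δT/T = √(0.00230) = 0.0479
T = 2.865 s, so δT = 0.0479 × 2.865 = 0.137 s.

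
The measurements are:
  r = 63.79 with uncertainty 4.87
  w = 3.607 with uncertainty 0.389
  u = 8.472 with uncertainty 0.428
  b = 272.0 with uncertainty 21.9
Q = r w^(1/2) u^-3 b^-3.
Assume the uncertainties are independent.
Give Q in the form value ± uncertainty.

(9.901 ± 2.97) × 10^-9

Q is a product of powers, so relative uncertainties combine in quadrature:
  (1·δr/r)² = (1×0.0763)² = 0.00583;  (½·δw/w)² = (0.5×0.108)² = 0.00291;  (-3·δu/u)² = (-3×0.0505)² = 0.0230;  (-3·δb/b)² = (-3×0.0805)² = 0.0583
δQ/Q = √(0.0900) = 0.300
Q = 9.901e-09, so δQ = 0.300 × 9.901e-09 = 2.97e-09.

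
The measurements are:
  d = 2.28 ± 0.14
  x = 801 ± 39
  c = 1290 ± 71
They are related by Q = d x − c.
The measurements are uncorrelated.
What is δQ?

160

Let p = d·x = 1830. δp/p = √((1·δd/d)² + (1·δx/x)²) = √(0.00377 + 0.00237) = 0.0784, so δp = 143.
Q = p − c: δQ = √(δp² + δc²) = √(20500 + 5040) = 160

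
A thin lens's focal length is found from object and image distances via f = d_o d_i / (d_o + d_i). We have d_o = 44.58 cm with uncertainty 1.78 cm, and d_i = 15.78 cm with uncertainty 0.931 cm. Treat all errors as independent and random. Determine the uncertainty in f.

∂f/∂d_o = (d_i/(d_o+d_i))² = 0.0683;  ∂f/∂d_i = (d_o/(d_o+d_i))² = 0.545
δf = √((∂f/∂d_o · δd_o)² + (∂f/∂d_i · δd_i)²) = √(0.0148 + 0.258) = 0.522 cm

0.522 cm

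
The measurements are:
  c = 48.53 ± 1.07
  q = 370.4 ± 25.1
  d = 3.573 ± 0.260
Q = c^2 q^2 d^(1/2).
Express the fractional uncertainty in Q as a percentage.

14.7%

Since Q is a product/quotient, work with relative uncertainties:
  (2·δc/c)² = (2×0.0220)² = 0.00194;  (2·δq/q)² = (2×0.0678)² = 0.0184;  (½·δd/d)² = (0.5×0.0728)² = 0.00132
δQ/Q = √(0.0216) = 0.147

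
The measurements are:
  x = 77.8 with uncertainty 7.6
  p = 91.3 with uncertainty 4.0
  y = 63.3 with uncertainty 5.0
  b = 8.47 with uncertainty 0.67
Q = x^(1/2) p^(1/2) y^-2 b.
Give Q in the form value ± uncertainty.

0.178 ± 0.0329

For a monomial Q ∝ x^(1/2), p^(1/2), y^-2, b, fractional errors add in quadrature:
  (½·δx/x)² = (0.5×0.0977)² = 0.00239;  (½·δp/p)² = (0.5×0.0438)² = 0.000480;  (-2·δy/y)² = (-2×0.0790)² = 0.0250;  (1·δb/b)² = (1×0.0791)² = 0.00626
δQ/Q = √(0.0341) = 0.185
Q = 0.178, so δQ = 0.185 × 0.178 = 0.0329.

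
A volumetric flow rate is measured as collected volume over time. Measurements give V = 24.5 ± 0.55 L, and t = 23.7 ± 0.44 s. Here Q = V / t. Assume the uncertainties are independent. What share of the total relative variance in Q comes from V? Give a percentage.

59.4%

(δQ/Q)² = (1·δV/V)² + (-1·δt/t)²
  V term: (1×0.0224)² = 0.000504
  t term: (-1×0.0186)² = 0.000345
Total = 0.000849. Share from V = 0.000504/0.000849 = 0.594.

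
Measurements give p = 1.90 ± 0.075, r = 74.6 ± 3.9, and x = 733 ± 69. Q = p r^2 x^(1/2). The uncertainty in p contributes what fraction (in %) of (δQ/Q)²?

(δQ/Q)² = (1·δp/p)² + (2·δr/r)² + (½·δx/x)²
  p term: (1×0.0395)² = 0.00156
  r term: (2×0.0523)² = 0.0109
  x term: (0.5×0.0941)² = 0.00222
Total = 0.0147. Share from p = 0.00156/0.0147 = 0.106.

10.6%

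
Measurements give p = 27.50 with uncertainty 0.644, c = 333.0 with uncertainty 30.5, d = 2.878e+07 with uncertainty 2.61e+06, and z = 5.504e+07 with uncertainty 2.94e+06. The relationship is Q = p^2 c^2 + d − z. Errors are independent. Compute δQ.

1.63e+07

Let w = p^2·c^2 = 8.386e+07. δw/w = √((2·δp/p)² + (2·δc/c)²) = √(0.00219 + 0.0336) = 0.189, so δw = 1.59e+07.
Q = w + d − z: δQ = √(δw² + δd² + δz²) = √(2.51e+14 + 6.81e+12 + 8.64e+12) = 1.63e+07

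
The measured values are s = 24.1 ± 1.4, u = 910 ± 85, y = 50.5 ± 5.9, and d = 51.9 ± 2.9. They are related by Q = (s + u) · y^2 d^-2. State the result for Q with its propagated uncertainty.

884 ± 243

Let w = s + u = 934. δw = √(δs² + δu²) = √(1.96 + 7220) = 85.0, so δw/w = 0.0910.
Q is then a monomial in w, y, d:
δQ/Q = √((δw/w)² + (2·δy/y)² + (-2·δd/d)²) = √(0.00828 + 0.0546 + 0.0125) = 0.275
Q = 884, so δQ = 0.275 × 884 = 243.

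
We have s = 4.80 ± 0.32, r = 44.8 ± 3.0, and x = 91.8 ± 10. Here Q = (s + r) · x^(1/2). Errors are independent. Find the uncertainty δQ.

38.8

Let u = s + r = 49.6. δu = √(δs² + δr²) = √(0.102 + 9.00) = 3.02, so δu/u = 0.0608.
Q is then a monomial in u, x:
δQ/Q = √((δu/u)² + (½·δx/x)²) = √(0.00370 + 0.00297) = 0.0816
Q = 475, so δQ = 0.0816 × 475 = 38.8.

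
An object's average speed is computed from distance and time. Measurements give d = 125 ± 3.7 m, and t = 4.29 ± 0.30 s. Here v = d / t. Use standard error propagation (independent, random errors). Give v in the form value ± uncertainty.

v is a product of powers, so relative uncertainties combine in quadrature:
  (1·δd/d)² = (1×0.0296)² = 0.000876;  (-1·δt/t)² = (-1×0.0699)² = 0.00489
δv/v = √(0.00577) = 0.0759
v = 29.1 m/s, so δv = 0.0759 × 29.1 = 2.21 m/s.

29.1 ± 2.21 m/s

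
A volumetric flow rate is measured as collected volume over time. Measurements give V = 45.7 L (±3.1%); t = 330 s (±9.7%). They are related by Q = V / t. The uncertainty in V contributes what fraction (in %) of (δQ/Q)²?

(δQ/Q)² = (1·δV/V)² + (-1·δt/t)²
  V term: (1×0.0310)² = 0.000961
  t term: (-1×0.0970)² = 0.00941
Total = 0.0104. Share from V = 0.000961/0.0104 = 0.0927.

9.27%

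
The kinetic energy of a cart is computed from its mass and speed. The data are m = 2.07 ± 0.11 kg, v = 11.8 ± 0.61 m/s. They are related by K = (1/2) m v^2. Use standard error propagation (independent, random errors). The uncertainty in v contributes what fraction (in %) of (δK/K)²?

79.1%

(δK/K)² = (1·δm/m)² + (2·δv/v)²
  m term: (1×0.0531)² = 0.00282
  v term: (2×0.0517)² = 0.0107
Total = 0.0135. Share from v = 0.0107/0.0135 = 0.791.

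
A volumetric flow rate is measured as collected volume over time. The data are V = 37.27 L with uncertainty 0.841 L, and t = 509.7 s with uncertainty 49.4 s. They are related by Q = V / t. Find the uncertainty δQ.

0.00728 L/s

For a monomial Q ∝ V, t^-1, fractional errors add in quadrature:
  (1·δV/V)² = (1×0.0226)² = 0.000509;  (-1·δt/t)² = (-1×0.0969)² = 0.00939
δQ/Q = √(0.00990) = 0.0995
Q = 0.07312 L/s, so δQ = 0.0995 × 0.07312 = 0.00728 L/s.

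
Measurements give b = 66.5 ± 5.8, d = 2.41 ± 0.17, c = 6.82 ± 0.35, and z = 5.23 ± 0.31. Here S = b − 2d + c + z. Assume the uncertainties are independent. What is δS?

5.83

Each term contributes (cᵢ δxᵢ)² to (δS)²:
  (δb)² = 33.6;  (2·δd)² = 0.116;  (δc)² = 0.122;  (δz)² = 0.0961
δS = √(34.0) = 5.83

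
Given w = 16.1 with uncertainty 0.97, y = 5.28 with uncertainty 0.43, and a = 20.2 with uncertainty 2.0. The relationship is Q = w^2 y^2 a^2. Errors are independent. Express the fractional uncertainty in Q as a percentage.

28.3%

For a monomial Q ∝ w^2, y^2, a^2, fractional errors add in quadrature:
  (2·δw/w)² = (2×0.0602)² = 0.0145;  (2·δy/y)² = (2×0.0814)² = 0.0265;  (2·δa/a)² = (2×0.0990)² = 0.0392
δQ/Q = √(0.0803) = 0.283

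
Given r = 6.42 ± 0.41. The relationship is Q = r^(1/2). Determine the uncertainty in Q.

0.0809

Relative error in a monomial: (δQ/Q)² = Σ (nᵢ · δxᵢ/xᵢ)².
  (½·δr/r)² = (0.5×0.0639)² = 0.00102
δQ/Q = √(0.00102) = 0.0319
Q = 2.53, so δQ = 0.0319 × 2.53 = 0.0809.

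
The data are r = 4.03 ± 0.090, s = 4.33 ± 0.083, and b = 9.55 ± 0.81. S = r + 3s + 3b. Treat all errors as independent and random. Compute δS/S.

0.0535

S is a linear combination, so absolute uncertainties add in quadrature:
  (δr)² = 0.00810;  (3·δs)² = 0.0620;  (3·δb)² = 5.90
δS = √(5.98) = 2.44
S = 45.7, so δS/S = 2.44/45.7 = 0.0535.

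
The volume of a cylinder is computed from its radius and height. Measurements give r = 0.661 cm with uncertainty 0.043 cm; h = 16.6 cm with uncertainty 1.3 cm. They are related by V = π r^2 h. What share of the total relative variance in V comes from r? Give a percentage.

73.4%

(δV/V)² = (2·δr/r)² + (1·δh/h)²
  r term: (2×0.0651)² = 0.0169
  h term: (1×0.0783)² = 0.00613
Total = 0.0231. Share from r = 0.0169/0.0231 = 0.734.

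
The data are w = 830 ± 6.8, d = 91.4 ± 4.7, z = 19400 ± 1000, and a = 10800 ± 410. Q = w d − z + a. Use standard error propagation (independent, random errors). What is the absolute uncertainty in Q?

Let p = w·d = 75900. δp/p = √((1·δw/w)² + (1·δd/d)²) = √(6.71e-05 + 0.00264) = 0.0521, so δp = 3950.
Q = p − z + a: δQ = √(δp² + δz² + δa²) = √(1.56e+07 + 1e+06 + 1.68e+05) = 4100

4100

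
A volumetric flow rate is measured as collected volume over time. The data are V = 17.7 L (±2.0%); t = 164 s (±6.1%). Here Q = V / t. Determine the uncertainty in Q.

0.00693 L/s

Q is a product of powers, so relative uncertainties combine in quadrature:
  (1·δV/V)² = (1×0.0200)² = 0.000400;  (-1·δt/t)² = (-1×0.0610)² = 0.00372
δQ/Q = √(0.00412) = 0.0642
Q = 0.108 L/s, so δQ = 0.0642 × 0.108 = 0.00693 L/s.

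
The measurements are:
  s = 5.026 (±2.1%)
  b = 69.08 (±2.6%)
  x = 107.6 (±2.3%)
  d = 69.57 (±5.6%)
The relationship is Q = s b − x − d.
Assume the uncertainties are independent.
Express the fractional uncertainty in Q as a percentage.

Let p = s·b = 347.2. δp/p = √((1·δs/s)² + (1·δb/b)²) = √(0.000441 + 0.000676) = 0.0334, so δp = 11.6.
Q = p − x − d: δQ = √(δp² + δx² + δd²) = √(135 + 6.12 + 15.2) = 12.5
Q = 170.0, so δQ/Q = 12.5/170.0 = 0.0734.

7.34%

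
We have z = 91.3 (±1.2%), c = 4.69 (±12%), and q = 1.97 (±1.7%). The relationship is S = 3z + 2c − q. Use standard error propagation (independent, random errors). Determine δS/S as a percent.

Each term contributes (cᵢ δxᵢ)² to (δS)²:
  (3·δz)² = 10.8;  (2·δc)² = 1.27;  (δq)² = 0.00112
δS = √(12.1) = 3.47
S = 281, so δS/S = 3.47/281 = 0.0124.

1.24%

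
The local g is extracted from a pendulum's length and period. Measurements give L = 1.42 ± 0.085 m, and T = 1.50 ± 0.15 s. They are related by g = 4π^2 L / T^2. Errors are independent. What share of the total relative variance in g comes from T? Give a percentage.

91.8%

(δg/g)² = (1·δL/L)² + (-2·δT/T)²
  L term: (1×0.0599)² = 0.00358
  T term: (-2×0.100)² = 0.0400
Total = 0.0436. Share from T = 0.0400/0.0436 = 0.918.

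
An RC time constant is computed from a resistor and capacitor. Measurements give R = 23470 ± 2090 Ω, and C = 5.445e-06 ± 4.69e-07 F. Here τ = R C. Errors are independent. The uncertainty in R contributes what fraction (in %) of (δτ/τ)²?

51.7%

(δτ/τ)² = (1·δR/R)² + (1·δC/C)²
  R term: (1×0.0890)² = 0.00793
  C term: (1×0.0861)² = 0.00742
Total = 0.0153. Share from R = 0.00793/0.0153 = 0.517.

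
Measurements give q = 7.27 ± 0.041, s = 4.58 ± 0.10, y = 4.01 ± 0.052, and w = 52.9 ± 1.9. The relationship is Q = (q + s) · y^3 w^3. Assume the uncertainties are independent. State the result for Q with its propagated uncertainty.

Let u = q + s = 11.8. δu = √(δq² + δs²) = √(0.00168 + 0.0100) = 0.108, so δu/u = 0.00912.
Q is then a monomial in u, y, w:
δQ/Q = √((δu/u)² + (3·δy/y)² + (3·δw/w)²) = √(8.32e-05 + 0.00151 + 0.0116) = 0.115
Q = 1.13e+08, so δQ = 0.115 × 1.13e+08 = 1.3e+07.

(1.13 ± 0.130) × 10^8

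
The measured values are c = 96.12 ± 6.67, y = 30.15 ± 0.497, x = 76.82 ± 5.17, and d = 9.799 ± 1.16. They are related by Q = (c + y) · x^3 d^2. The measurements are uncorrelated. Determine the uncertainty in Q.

1.73e+09

Let u = c + y = 126.3. δu = √(δc² + δy²) = √(44.5 + 0.247) = 6.69, so δu/u = 0.0530.
Q is then a monomial in u, x, d:
δQ/Q = √((δu/u)² + (3·δx/x)² + (2·δd/d)²) = √(0.00281 + 0.0408 + 0.0561) = 0.316
Q = 5.497e+09, so δQ = 0.316 × 5.497e+09 = 1.73e+09.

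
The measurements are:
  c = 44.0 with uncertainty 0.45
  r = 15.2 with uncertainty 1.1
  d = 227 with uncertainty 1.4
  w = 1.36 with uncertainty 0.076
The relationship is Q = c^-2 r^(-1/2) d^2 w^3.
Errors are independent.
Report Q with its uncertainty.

17.2 ± 2.97

Each factor contributes (exponent × relative error)² to (δQ/Q)²:
  (-2·δc/c)² = (-2×0.0102)² = 0.000418;  (−½·δr/r)² = (-0.5×0.0724)² = 0.00131;  (2·δd/d)² = (2×0.00617)² = 0.000152;  (3·δw/w)² = (3×0.0559)² = 0.0281
δQ/Q = √(0.0300) = 0.173
Q = 17.2, so δQ = 0.173 × 17.2 = 2.97.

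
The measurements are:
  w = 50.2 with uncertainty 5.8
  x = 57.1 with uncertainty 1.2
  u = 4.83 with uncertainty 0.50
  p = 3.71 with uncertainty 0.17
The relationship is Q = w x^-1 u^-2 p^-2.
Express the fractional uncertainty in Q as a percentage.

25.5%

Q is a product of powers, so relative uncertainties combine in quadrature:
  (1·δw/w)² = (1×0.116)² = 0.0133;  (-1·δx/x)² = (-1×0.0210)² = 0.000442;  (-2·δu/u)² = (-2×0.104)² = 0.0429;  (-2·δp/p)² = (-2×0.0458)² = 0.00840
δQ/Q = √(0.0651) = 0.255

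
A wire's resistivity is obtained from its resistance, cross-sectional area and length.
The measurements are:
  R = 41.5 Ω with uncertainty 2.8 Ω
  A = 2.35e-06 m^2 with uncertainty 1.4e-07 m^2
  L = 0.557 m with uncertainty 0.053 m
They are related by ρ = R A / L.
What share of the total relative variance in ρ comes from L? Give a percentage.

52.8%

(δρ/ρ)² = (1·δR/R)² + (1·δA/A)² + (-1·δL/L)²
  R term: (1×0.0675)² = 0.00455
  A term: (1×0.0596)² = 0.00355
  L term: (-1×0.0952)² = 0.00905
Total = 0.0172. Share from L = 0.00905/0.0172 = 0.528.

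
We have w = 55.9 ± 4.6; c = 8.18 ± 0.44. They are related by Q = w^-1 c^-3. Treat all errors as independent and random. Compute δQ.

5.92e-06

Since Q is a product/quotient, work with relative uncertainties:
  (-1·δw/w)² = (-1×0.0823)² = 0.00677;  (-3·δc/c)² = (-3×0.0538)² = 0.0260
δQ/Q = √(0.0328) = 0.181
Q = 3.27e-05, so δQ = 0.181 × 3.27e-05 = 5.92e-06.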